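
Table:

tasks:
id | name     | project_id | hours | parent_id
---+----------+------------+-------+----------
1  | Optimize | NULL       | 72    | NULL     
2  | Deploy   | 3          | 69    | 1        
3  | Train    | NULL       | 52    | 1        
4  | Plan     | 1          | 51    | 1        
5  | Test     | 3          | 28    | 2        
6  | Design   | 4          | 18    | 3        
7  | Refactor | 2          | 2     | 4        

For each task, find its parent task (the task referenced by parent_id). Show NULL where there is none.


This is a self-join: tasks is joined to a second copy of itself, matching each row's parent_id to another row's id. Use LEFT JOIN so rows with parent_id=NULL are kept.
  - task 1 (Optimize): parent_id=NULL -> NULL
  - task 2 (Deploy): parent_id=1 -> Optimize
  - task 3 (Train): parent_id=1 -> Optimize
  - task 4 (Plan): parent_id=1 -> Optimize
  - task 5 (Test): parent_id=2 -> Deploy
  - task 6 (Design): parent_id=3 -> Train
  - task 7 (Refactor): parent_id=4 -> Plan

SQL:
SELECT a.name AS item, b.name AS parent
FROM tasks a
LEFT JOIN tasks b ON a.parent_id = b.id

Result:
item     | parent  
---------+---------
Optimize | NULL    
Deploy   | Optimize
Train    | Optimize
Plan     | Optimize
Test     | Deploy  
Design   | Train   
Refactor | Plan    


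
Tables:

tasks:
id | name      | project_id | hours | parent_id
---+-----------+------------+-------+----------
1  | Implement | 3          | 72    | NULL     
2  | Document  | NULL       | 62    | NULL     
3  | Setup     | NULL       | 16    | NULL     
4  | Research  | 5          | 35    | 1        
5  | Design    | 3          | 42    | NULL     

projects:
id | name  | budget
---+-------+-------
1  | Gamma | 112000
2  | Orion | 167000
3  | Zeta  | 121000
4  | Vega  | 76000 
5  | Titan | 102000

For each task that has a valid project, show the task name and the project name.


INNER JOIN keeps only tasks rows whose project_id matches an id in projects. Walk through each task:
  - task 1 (Implement): project_id=3 -> matches Zeta
  - task 2 (Document): project_id=NULL, no match -> dropped
  - task 3 (Setup): project_id=NULL, no match -> dropped
  - task 4 (Research): project_id=5 -> matches Titan
  - task 5 (Design): project_id=3 -> matches Zeta
So 2 of 5 rows are dropped.

SQL:
SELECT a.name, b.name AS project
FROM tasks a
INNER JOIN projects b ON a.project_id = b.id

Result:
name      | project
----------+--------
Implement | Zeta   
Research  | Titan  
Design    | Zeta   


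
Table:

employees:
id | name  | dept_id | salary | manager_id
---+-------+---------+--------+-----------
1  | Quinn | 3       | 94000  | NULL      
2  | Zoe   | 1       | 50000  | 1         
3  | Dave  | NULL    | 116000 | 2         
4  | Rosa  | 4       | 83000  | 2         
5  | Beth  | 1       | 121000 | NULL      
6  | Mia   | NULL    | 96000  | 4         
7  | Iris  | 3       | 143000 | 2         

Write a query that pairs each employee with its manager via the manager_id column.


This is a self-join: employees is joined to a second copy of itself, matching each row's manager_id to another row's id. Use LEFT JOIN so rows with manager_id=NULL are kept.
  - employee 1 (Quinn): manager_id=NULL -> NULL
  - employee 2 (Zoe): manager_id=1 -> Quinn
  - employee 3 (Dave): manager_id=2 -> Zoe
  - employee 4 (Rosa): manager_id=2 -> Zoe
  - employee 5 (Beth): manager_id=NULL -> NULL
  - employee 6 (Mia): manager_id=4 -> Rosa
  - employee 7 (Iris): manager_id=2 -> Zoe

SQL:
SELECT a.name AS item, b.name AS manager
FROM employees a
LEFT JOIN employees b ON a.manager_id = b.id

Result:
item  | manager
------+--------
Quinn | NULL   
Zoe   | Quinn  
Dave  | Zoe    
Rosa  | Zoe    
Beth  | NULL   
Mia   | Rosa   
Iris  | Zoe    


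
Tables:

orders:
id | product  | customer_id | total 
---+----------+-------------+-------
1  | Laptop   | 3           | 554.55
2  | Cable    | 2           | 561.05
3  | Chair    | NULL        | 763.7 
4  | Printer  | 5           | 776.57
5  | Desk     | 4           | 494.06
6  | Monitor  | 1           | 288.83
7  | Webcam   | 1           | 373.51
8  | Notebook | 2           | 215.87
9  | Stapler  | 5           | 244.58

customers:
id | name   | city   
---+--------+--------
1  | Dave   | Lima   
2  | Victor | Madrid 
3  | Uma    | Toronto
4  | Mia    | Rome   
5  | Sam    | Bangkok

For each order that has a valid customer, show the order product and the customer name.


INNER JOIN keeps only orders rows whose customer_id matches an id in customers. Walk through each order:
  - order 1 (Laptop): customer_id=3 -> matches Uma
  - order 2 (Cable): customer_id=2 -> matches Victor
  - order 3 (Chair): customer_id=NULL, no match -> dropped
  - order 4 (Printer): customer_id=5 -> matches Sam
  - order 5 (Desk): customer_id=4 -> matches Mia
  - order 6 (Monitor): customer_id=1 -> matches Dave
  - order 7 (Webcam): customer_id=1 -> matches Dave
  - order 8 (Notebook): customer_id=2 -> matches Victor
  - order 9 (Stapler): customer_id=5 -> matches Sam
So 1 of 9 rows is dropped.

SQL:
SELECT a.product, b.name AS customer
FROM orders a
INNER JOIN customers b ON a.customer_id = b.id

Result:
product  | customer
---------+---------
Laptop   | Uma     
Cable    | Victor  
Printer  | Sam     
Desk     | Mia     
Monitor  | Dave    
Webcam   | Dave    
Notebook | Victor  
Stapler  | Sam     


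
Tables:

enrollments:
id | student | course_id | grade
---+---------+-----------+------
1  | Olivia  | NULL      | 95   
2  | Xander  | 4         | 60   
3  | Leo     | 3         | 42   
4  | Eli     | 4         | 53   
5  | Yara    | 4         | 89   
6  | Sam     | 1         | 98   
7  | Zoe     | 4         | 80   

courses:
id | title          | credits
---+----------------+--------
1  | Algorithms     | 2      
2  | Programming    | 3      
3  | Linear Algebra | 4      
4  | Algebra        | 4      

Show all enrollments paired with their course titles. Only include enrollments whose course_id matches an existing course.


INNER JOIN keeps only enrollments rows whose course_id matches an id in courses. Walk through each enrollment:
  - enrollment 1 (Olivia): course_id=NULL, no match -> dropped
  - enrollment 2 (Xander): course_id=4 -> matches Algebra
  - enrollment 3 (Leo): course_id=3 -> matches Linear Algebra
  - enrollment 4 (Eli): course_id=4 -> matches Algebra
  - enrollment 5 (Yara): course_id=4 -> matches Algebra
  - enrollment 6 (Sam): course_id=1 -> matches Algorithms
  - enrollment 7 (Zoe): course_id=4 -> matches Algebra
So 1 of 7 rows is dropped.

SQL:
SELECT a.student, b.title AS course
FROM enrollments a
INNER JOIN courses b ON a.course_id = b.id

Result:
student | course        
--------+---------------
Xander  | Algebra       
Leo     | Linear Algebra
Eli     | Algebra       
Yara    | Algebra       
Sam     | Algorithms    
Zoe     | Algebra       


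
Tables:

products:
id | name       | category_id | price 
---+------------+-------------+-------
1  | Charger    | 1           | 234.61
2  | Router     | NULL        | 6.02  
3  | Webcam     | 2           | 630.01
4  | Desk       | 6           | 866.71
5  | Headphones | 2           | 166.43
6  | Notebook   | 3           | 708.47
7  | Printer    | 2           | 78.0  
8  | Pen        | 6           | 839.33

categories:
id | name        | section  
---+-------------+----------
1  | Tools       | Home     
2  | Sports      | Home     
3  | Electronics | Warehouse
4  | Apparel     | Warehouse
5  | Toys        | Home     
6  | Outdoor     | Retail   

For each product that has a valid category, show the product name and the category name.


INNER JOIN keeps only products rows whose category_id matches an id in categories. Walk through each product:
  - product 1 (Charger): category_id=1 -> matches Tools
  - product 2 (Router): category_id=NULL, no match -> dropped
  - product 3 (Webcam): category_id=2 -> matches Sports
  - product 4 (Desk): category_id=6 -> matches Outdoor
  - product 5 (Headphones): category_id=2 -> matches Sports
  - product 6 (Notebook): category_id=3 -> matches Electronics
  - product 7 (Printer): category_id=2 -> matches Sports
  - product 8 (Pen): category_id=6 -> matches Outdoor
So 1 of 8 rows is dropped.

SQL:
SELECT a.name, b.name AS category
FROM products a
INNER JOIN categories b ON a.category_id = b.id

Result:
name       | category   
-----------+------------
Charger    | Tools      
Webcam     | Sports     
Desk       | Outdoor    
Headphones | Sports     
Notebook   | Electronics
Printer    | Sports     
Pen        | Outdoor    


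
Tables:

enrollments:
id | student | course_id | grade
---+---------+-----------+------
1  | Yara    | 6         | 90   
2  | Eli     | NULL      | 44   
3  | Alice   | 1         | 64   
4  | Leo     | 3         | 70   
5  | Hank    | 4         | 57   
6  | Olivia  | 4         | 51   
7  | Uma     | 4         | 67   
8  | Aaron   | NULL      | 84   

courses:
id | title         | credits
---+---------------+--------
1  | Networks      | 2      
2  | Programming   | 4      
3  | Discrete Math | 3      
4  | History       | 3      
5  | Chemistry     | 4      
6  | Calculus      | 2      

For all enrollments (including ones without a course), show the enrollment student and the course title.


LEFT JOIN keeps every row from enrollments (the left table); where course_id has no match in courses, the course columns become NULL. Walk through each enrollment:
  - enrollment 1 (Yara): course_id=6 -> matches Calculus
  - enrollment 2 (Eli): course_id=NULL, no match -> kept with NULL
  - enrollment 3 (Alice): course_id=1 -> matches Networks
  - enrollment 4 (Leo): course_id=3 -> matches Discrete Math
  - enrollment 5 (Hank): course_id=4 -> matches History
  - enrollment 6 (Olivia): course_id=4 -> matches History
  - enrollment 7 (Uma): course_id=4 -> matches History
  - enrollment 8 (Aaron): course_id=NULL, no match -> kept with NULL
All 8 rows appear; 2 have NULL course.

SQL:
SELECT a.student, b.title AS course
FROM enrollments a
LEFT JOIN courses b ON a.course_id = b.id

Result:
student | course       
--------+--------------
Yara    | Calculus     
Eli     | NULL         
Alice   | Networks     
Leo     | Discrete Math
Hank    | History      
Olivia  | History      
Uma     | History      
Aaron   | NULL         


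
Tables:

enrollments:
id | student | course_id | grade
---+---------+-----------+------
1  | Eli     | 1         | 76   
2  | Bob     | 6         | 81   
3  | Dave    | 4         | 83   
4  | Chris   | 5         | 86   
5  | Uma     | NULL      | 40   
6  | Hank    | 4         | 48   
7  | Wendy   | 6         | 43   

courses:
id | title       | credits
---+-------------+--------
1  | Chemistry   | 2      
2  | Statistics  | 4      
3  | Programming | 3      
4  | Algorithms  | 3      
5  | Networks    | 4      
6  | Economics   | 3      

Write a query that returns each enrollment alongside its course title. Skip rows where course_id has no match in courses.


INNER JOIN keeps only enrollments rows whose course_id matches an id in courses. Walk through each enrollment:
  - enrollment 1 (Eli): course_id=1 -> matches Chemistry
  - enrollment 2 (Bob): course_id=6 -> matches Economics
  - enrollment 3 (Dave): course_id=4 -> matches Algorithms
  - enrollment 4 (Chris): course_id=5 -> matches Networks
  - enrollment 5 (Uma): course_id=NULL, no match -> dropped
  - enrollment 6 (Hank): course_id=4 -> matches Algorithms
  - enrollment 7 (Wendy): course_id=6 -> matches Economics
So 1 of 7 rows is dropped.

SQL:
SELECT a.student, b.title AS course
FROM enrollments a
INNER JOIN courses b ON a.course_id = b.id

Result:
student | course    
--------+-----------
Eli     | Chemistry 
Bob     | Economics 
Dave    | Algorithms
Chris   | Networks  
Hank    | Algorithms
Wendy   | Economics 


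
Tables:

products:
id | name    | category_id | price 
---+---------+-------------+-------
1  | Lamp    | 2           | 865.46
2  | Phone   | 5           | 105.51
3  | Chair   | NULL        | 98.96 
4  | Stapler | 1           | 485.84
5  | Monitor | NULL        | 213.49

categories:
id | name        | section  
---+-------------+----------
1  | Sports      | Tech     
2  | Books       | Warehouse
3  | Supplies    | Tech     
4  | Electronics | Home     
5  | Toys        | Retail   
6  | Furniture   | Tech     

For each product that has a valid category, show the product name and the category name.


INNER JOIN keeps only products rows whose category_id matches an id in categories. Walk through each product:
  - product 1 (Lamp): category_id=2 -> matches Books
  - product 2 (Phone): category_id=5 -> matches Toys
  - product 3 (Chair): category_id=NULL, no match -> dropped
  - product 4 (Stapler): category_id=1 -> matches Sports
  - product 5 (Monitor): category_id=NULL, no match -> dropped
So 2 of 5 rows are dropped.

SQL:
SELECT a.name, b.name AS category
FROM products a
INNER JOIN categories b ON a.category_id = b.id

Result:
name    | category
--------+---------
Lamp    | Books   
Phone   | Toys    
Stapler | Sports  


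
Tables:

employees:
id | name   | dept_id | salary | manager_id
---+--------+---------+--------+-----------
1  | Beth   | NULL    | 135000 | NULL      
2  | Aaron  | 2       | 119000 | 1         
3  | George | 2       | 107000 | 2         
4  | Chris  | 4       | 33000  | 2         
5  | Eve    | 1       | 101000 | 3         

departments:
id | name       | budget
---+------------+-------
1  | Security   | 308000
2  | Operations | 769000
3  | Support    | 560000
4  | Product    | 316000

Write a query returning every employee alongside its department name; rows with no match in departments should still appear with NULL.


LEFT JOIN keeps every row from employees (the left table); where dept_id has no match in departments, the department columns become NULL. Walk through each employee:
  - employee 1 (Beth): dept_id=NULL, no match -> kept with NULL
  - employee 2 (Aaron): dept_id=2 -> matches Operations
  - employee 3 (George): dept_id=2 -> matches Operations
  - employee 4 (Chris): dept_id=4 -> matches Product
  - employee 5 (Eve): dept_id=1 -> matches Security
All 5 rows appear; 1 has NULL department.

SQL:
SELECT a.name, b.name AS department
FROM employees a
LEFT JOIN departments b ON a.dept_id = b.id

Result:
name   | department
-------+-----------
Beth   | NULL      
Aaron  | Operations
George | Operations
Chris  | Product   
Eve    | Security  


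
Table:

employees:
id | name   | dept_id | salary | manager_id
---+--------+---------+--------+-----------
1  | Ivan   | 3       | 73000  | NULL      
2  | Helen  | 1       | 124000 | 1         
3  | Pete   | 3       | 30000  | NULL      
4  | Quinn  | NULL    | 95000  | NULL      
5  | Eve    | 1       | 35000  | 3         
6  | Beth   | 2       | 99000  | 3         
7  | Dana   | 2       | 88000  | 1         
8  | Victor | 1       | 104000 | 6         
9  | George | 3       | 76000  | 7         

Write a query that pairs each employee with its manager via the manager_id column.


This is a self-join: employees is joined to a second copy of itself, matching each row's manager_id to another row's id. Use LEFT JOIN so rows with manager_id=NULL are kept.
  - employee 1 (Ivan): manager_id=NULL -> NULL
  - employee 2 (Helen): manager_id=1 -> Ivan
  - employee 3 (Pete): manager_id=NULL -> NULL
  - employee 4 (Quinn): manager_id=NULL -> NULL
  - employee 5 (Eve): manager_id=3 -> Pete
  - employee 6 (Beth): manager_id=3 -> Pete
  - employee 7 (Dana): manager_id=1 -> Ivan
  - employee 8 (Victor): manager_id=6 -> Beth
  - employee 9 (George): manager_id=7 -> Dana

SQL:
SELECT a.name AS item, b.name AS manager
FROM employees a
LEFT JOIN employees b ON a.manager_id = b.id

Result:
item   | manager
-------+--------
Ivan   | NULL   
Helen  | Ivan   
Pete   | NULL   
Quinn  | NULL   
Eve    | Pete   
Beth   | Pete   
Dana   | Ivan   
Victor | Beth   
George | Dana   


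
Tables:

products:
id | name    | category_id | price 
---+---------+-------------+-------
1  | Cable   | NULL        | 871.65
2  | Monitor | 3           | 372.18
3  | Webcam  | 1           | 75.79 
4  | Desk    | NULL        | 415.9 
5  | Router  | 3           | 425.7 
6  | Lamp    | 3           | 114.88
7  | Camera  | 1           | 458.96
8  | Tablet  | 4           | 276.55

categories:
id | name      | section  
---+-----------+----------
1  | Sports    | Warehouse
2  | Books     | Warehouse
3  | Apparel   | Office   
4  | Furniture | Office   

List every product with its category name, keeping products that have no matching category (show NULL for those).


LEFT JOIN keeps every row from products (the left table); where category_id has no match in categories, the category columns become NULL. Walk through each product:
  - product 1 (Cable): category_id=NULL, no match -> kept with NULL
  - product 2 (Monitor): category_id=3 -> matches Apparel
  - product 3 (Webcam): category_id=1 -> matches Sports
  - product 4 (Desk): category_id=NULL, no match -> kept with NULL
  - product 5 (Router): category_id=3 -> matches Apparel
  - product 6 (Lamp): category_id=3 -> matches Apparel
  - product 7 (Camera): category_id=1 -> matches Sports
  - product 8 (Tablet): category_id=4 -> matches Furniture
All 8 rows appear; 2 have NULL category.

SQL:
SELECT a.name, b.name AS category
FROM products a
LEFT JOIN categories b ON a.category_id = b.id

Result:
name    | category 
--------+----------
Cable   | NULL     
Monitor | Apparel  
Webcam  | Sports   
Desk    | NULL     
Router  | Apparel  
Lamp    | Apparel  
Camera  | Sports   
Tablet  | Furniture


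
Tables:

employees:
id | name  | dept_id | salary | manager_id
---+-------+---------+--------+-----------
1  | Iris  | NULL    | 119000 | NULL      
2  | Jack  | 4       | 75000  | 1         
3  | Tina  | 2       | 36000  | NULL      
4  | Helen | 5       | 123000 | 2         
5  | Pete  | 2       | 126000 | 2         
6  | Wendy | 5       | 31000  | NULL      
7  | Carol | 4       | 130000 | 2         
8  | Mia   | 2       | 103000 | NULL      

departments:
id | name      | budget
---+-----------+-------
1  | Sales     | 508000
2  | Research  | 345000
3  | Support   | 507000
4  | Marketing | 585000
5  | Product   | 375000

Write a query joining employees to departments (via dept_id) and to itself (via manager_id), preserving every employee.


Two LEFT JOINs from the same base table employees: one to departments via dept_id, one to employees itself via manager_id. Both are LEFT so every employee is preserved.
Match against departments:
  - employee 1 (Iris): dept_id=NULL, no match -> kept with NULL
  - employee 2 (Jack): dept_id=4 -> matches Marketing
  - employee 3 (Tina): dept_id=2 -> matches Research
  - employee 4 (Helen): dept_id=5 -> matches Product
  - employee 5 (Pete): dept_id=2 -> matches Research
  - employee 6 (Wendy): dept_id=5 -> matches Product
  - employee 7 (Carol): dept_id=4 -> matches Marketing
  - employee 8 (Mia): dept_id=2 -> matches Research
Match against employees (self):
  - employee 1 (Iris): manager_id=NULL -> NULL
  - employee 2 (Jack): manager_id=1 -> Iris
  - employee 3 (Tina): manager_id=NULL -> NULL
  - employee 4 (Helen): manager_id=2 -> Jack
  - employee 5 (Pete): manager_id=2 -> Jack
  - employee 6 (Wendy): manager_id=NULL -> NULL
  - employee 7 (Carol): manager_id=2 -> Jack
  - employee 8 (Mia): manager_id=NULL -> NULL

SQL:
SELECT a.name, b.name AS department, c.name AS manager
FROM employees a
LEFT JOIN departments b ON a.dept_id = b.id
LEFT JOIN employees c ON a.manager_id = c.id

Result:
name  | department | manager
------+------------+--------
Iris  | NULL       | NULL   
Jack  | Marketing  | Iris   
Tina  | Research   | NULL   
Helen | Product    | Jack   
Pete  | Research   | Jack   
Wendy | Product    | NULL   
Carol | Marketing  | Jack   
Mia   | Research   | NULL   


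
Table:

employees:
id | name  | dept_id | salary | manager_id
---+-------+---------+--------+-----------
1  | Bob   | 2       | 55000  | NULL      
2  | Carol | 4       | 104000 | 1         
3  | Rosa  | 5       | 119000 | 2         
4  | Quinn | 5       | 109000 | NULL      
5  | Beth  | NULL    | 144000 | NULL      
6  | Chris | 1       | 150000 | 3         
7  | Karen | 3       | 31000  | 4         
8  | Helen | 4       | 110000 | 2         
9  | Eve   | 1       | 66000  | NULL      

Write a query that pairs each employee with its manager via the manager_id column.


This is a self-join: employees is joined to a second copy of itself, matching each row's manager_id to another row's id. Use LEFT JOIN so rows with manager_id=NULL are kept.
  - employee 1 (Bob): manager_id=NULL -> NULL
  - employee 2 (Carol): manager_id=1 -> Bob
  - employee 3 (Rosa): manager_id=2 -> Carol
  - employee 4 (Quinn): manager_id=NULL -> NULL
  - employee 5 (Beth): manager_id=NULL -> NULL
  - employee 6 (Chris): manager_id=3 -> Rosa
  - employee 7 (Karen): manager_id=4 -> Quinn
  - employee 8 (Helen): manager_id=2 -> Carol
  - employee 9 (Eve): manager_id=NULL -> NULL

SQL:
SELECT a.name AS item, b.name AS manager
FROM employees a
LEFT JOIN employees b ON a.manager_id = b.id

Result:
item  | manager
------+--------
Bob   | NULL   
Carol | Bob    
Rosa  | Carol  
Quinn | NULL   
Beth  | NULL   
Chris | Rosa   
Karen | Quinn  
Helen | Carol  
Eve   | NULL   


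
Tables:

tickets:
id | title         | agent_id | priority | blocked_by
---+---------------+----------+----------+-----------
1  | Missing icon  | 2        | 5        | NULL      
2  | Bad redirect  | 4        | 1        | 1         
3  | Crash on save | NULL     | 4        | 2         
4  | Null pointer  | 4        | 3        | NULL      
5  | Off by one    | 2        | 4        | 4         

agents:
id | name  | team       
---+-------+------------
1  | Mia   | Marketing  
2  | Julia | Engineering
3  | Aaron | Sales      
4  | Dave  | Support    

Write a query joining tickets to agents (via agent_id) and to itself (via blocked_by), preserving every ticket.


Two LEFT JOINs from the same base table tickets: one to agents via agent_id, one to tickets itself via blocked_by. Both are LEFT so every ticket is preserved.
Match against agents:
  - ticket 1 (Missing icon): agent_id=2 -> matches Julia
  - ticket 2 (Bad redirect): agent_id=4 -> matches Dave
  - ticket 3 (Crash on save): agent_id=NULL, no match -> kept with NULL
  - ticket 4 (Null pointer): agent_id=4 -> matches Dave
  - ticket 5 (Off by one): agent_id=2 -> matches Julia
Match against tickets (self):
  - ticket 1 (Missing icon): blocked_by=NULL -> NULL
  - ticket 2 (Bad redirect): blocked_by=1 -> Missing icon
  - ticket 3 (Crash on save): blocked_by=2 -> Bad redirect
  - ticket 4 (Null pointer): blocked_by=NULL -> NULL
  - ticket 5 (Off by one): blocked_by=4 -> Null pointer

SQL:
SELECT a.title, b.name AS agent, c.title AS blocked_by
FROM tickets a
LEFT JOIN agents b ON a.agent_id = b.id
LEFT JOIN tickets c ON a.blocked_by = c.id

Result:
title         | agent | blocked_by  
--------------+-------+-------------
Missing icon  | Julia | NULL        
Bad redirect  | Dave  | Missing icon
Crash on save | NULL  | Bad redirect
Null pointer  | Dave  | NULL        
Off by one    | Julia | Null pointer


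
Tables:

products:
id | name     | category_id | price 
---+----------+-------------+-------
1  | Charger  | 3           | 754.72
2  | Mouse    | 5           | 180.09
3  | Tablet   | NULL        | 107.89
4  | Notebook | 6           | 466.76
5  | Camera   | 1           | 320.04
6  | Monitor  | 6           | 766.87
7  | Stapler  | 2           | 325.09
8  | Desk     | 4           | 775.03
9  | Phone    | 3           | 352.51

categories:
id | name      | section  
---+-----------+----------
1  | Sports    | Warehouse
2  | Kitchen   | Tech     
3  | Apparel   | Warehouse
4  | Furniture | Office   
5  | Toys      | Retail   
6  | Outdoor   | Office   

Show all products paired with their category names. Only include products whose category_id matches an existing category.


INNER JOIN keeps only products rows whose category_id matches an id in categories. Walk through each product:
  - product 1 (Charger): category_id=3 -> matches Apparel
  - product 2 (Mouse): category_id=5 -> matches Toys
  - product 3 (Tablet): category_id=NULL, no match -> dropped
  - product 4 (Notebook): category_id=6 -> matches Outdoor
  - product 5 (Camera): category_id=1 -> matches Sports
  - product 6 (Monitor): category_id=6 -> matches Outdoor
  - product 7 (Stapler): category_id=2 -> matches Kitchen
  - product 8 (Desk): category_id=4 -> matches Furniture
  - product 9 (Phone): category_id=3 -> matches Apparel
So 1 of 9 rows is dropped.

SQL:
SELECT a.name, b.name AS category
FROM products a
INNER JOIN categories b ON a.category_id = b.id

Result:
name     | category 
---------+----------
Charger  | Apparel  
Mouse    | Toys     
Notebook | Outdoor  
Camera   | Sports   
Monitor  | Outdoor  
Stapler  | Kitchen  
Desk     | Furniture
Phone    | Apparel  


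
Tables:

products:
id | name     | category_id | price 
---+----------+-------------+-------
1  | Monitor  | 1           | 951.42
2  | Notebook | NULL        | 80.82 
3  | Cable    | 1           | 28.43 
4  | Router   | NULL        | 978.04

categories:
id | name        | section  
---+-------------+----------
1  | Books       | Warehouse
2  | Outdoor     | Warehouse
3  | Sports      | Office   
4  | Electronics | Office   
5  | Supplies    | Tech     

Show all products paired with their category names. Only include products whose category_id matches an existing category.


INNER JOIN keeps only products rows whose category_id matches an id in categories. Walk through each product:
  - product 1 (Monitor): category_id=1 -> matches Books
  - product 2 (Notebook): category_id=NULL, no match -> dropped
  - product 3 (Cable): category_id=1 -> matches Books
  - product 4 (Router): category_id=NULL, no match -> dropped
So 2 of 4 rows are dropped.

SQL:
SELECT a.name, b.name AS category
FROM products a
INNER JOIN categories b ON a.category_id = b.id

Result:
name    | category
--------+---------
Monitor | Books   
Cable   | Books   


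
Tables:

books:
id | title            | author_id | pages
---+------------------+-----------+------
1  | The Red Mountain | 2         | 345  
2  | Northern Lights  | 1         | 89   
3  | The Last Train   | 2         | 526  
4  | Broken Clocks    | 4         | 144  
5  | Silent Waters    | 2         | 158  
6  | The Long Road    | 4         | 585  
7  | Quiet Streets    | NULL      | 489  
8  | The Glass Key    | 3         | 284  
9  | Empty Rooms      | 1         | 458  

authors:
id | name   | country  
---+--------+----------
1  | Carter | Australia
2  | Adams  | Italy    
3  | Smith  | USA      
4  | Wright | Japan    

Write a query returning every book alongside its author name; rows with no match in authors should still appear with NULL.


LEFT JOIN keeps every row from books (the left table); where author_id has no match in authors, the author columns become NULL. Walk through each book:
  - book 1 (The Red Mountain): author_id=2 -> matches Adams
  - book 2 (Northern Lights): author_id=1 -> matches Carter
  - book 3 (The Last Train): author_id=2 -> matches Adams
  - book 4 (Broken Clocks): author_id=4 -> matches Wright
  - book 5 (Silent Waters): author_id=2 -> matches Adams
  - book 6 (The Long Road): author_id=4 -> matches Wright
  - book 7 (Quiet Streets): author_id=NULL, no match -> kept with NULL
  - book 8 (The Glass Key): author_id=3 -> matches Smith
  - book 9 (Empty Rooms): author_id=1 -> matches Carter
All 9 rows appear; 1 has NULL author.

SQL:
SELECT a.title, b.name AS author
FROM books a
LEFT JOIN authors b ON a.author_id = b.id

Result:
title            | author
-----------------+-------
The Red Mountain | Adams 
Northern Lights  | Carter
The Last Train   | Adams 
Broken Clocks    | Wright
Silent Waters    | Adams 
The Long Road    | Wright
Quiet Streets    | NULL  
The Glass Key    | Smith 
Empty Rooms      | Carter


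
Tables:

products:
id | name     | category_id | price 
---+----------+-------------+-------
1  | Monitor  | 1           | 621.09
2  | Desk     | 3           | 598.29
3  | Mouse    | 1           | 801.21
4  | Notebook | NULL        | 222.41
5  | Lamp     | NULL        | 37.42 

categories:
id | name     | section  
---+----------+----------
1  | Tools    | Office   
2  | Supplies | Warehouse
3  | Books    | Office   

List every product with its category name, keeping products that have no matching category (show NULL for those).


LEFT JOIN keeps every row from products (the left table); where category_id has no match in categories, the category columns become NULL. Walk through each product:
  - product 1 (Monitor): category_id=1 -> matches Tools
  - product 2 (Desk): category_id=3 -> matches Books
  - product 3 (Mouse): category_id=1 -> matches Tools
  - product 4 (Notebook): category_id=NULL, no match -> kept with NULL
  - product 5 (Lamp): category_id=NULL, no match -> kept with NULL
All 5 rows appear; 2 have NULL category.

SQL:
SELECT a.name, b.name AS category
FROM products a
LEFT JOIN categories b ON a.category_id = b.id

Result:
name     | category
---------+---------
Monitor  | Tools   
Desk     | Books   
Mouse    | Tools   
Notebook | NULL    
Lamp     | NULL    


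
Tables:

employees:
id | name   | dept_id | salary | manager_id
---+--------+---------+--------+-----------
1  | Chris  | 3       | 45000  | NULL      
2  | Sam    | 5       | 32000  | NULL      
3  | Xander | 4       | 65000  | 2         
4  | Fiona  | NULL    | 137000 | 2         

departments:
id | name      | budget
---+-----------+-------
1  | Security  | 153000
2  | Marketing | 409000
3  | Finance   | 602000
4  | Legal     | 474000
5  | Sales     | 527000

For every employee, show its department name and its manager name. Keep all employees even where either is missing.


Two LEFT JOINs from the same base table employees: one to departments via dept_id, one to employees itself via manager_id. Both are LEFT so every employee is preserved.
Match against departments:
  - employee 1 (Chris): dept_id=3 -> matches Finance
  - employee 2 (Sam): dept_id=5 -> matches Sales
  - employee 3 (Xander): dept_id=4 -> matches Legal
  - employee 4 (Fiona): dept_id=NULL, no match -> kept with NULL
Match against employees (self):
  - employee 1 (Chris): manager_id=NULL -> NULL
  - employee 2 (Sam): manager_id=NULL -> NULL
  - employee 3 (Xander): manager_id=2 -> Sam
  - employee 4 (Fiona): manager_id=2 -> Sam

SQL:
SELECT a.name, b.name AS department, c.name AS manager
FROM employees a
LEFT JOIN departments b ON a.dept_id = b.id
LEFT JOIN employees c ON a.manager_id = c.id

Result:
name   | department | manager
-------+------------+--------
Chris  | Finance    | NULL   
Sam    | Sales      | NULL   
Xander | Legal      | Sam    
Fiona  | NULL       | Sam    


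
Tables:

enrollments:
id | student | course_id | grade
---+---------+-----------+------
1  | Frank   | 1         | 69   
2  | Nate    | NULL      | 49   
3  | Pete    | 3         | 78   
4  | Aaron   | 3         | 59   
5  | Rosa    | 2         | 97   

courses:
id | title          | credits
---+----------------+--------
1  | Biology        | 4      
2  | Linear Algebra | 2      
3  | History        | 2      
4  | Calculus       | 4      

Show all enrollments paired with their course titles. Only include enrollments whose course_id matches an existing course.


INNER JOIN keeps only enrollments rows whose course_id matches an id in courses. Walk through each enrollment:
  - enrollment 1 (Frank): course_id=1 -> matches Biology
  - enrollment 2 (Nate): course_id=NULL, no match -> dropped
  - enrollment 3 (Pete): course_id=3 -> matches History
  - enrollment 4 (Aaron): course_id=3 -> matches History
  - enrollment 5 (Rosa): course_id=2 -> matches Linear Algebra
So 1 of 5 rows is dropped.

SQL:
SELECT a.student, b.title AS course
FROM enrollments a
INNER JOIN courses b ON a.course_id = b.id

Result:
student | course        
--------+---------------
Frank   | Biology       
Pete    | History       
Aaron   | History       
Rosa    | Linear Algebra


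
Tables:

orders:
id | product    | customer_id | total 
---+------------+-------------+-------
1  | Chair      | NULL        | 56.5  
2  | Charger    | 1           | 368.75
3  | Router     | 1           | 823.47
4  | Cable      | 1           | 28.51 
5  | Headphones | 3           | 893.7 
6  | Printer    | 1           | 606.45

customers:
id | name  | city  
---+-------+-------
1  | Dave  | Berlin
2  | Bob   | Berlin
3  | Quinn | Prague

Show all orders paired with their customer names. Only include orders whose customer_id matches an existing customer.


INNER JOIN keeps only orders rows whose customer_id matches an id in customers. Walk through each order:
  - order 1 (Chair): customer_id=NULL, no match -> dropped
  - order 2 (Charger): customer_id=1 -> matches Dave
  - order 3 (Router): customer_id=1 -> matches Dave
  - order 4 (Cable): customer_id=1 -> matches Dave
  - order 5 (Headphones): customer_id=3 -> matches Quinn
  - order 6 (Printer): customer_id=1 -> matches Dave
So 1 of 6 rows is dropped.

SQL:
SELECT a.product, b.name AS customer
FROM orders a
INNER JOIN customers b ON a.customer_id = b.id

Result:
product    | customer
-----------+---------
Charger    | Dave    
Router     | Dave    
Cable      | Dave    
Headphones | Quinn   
Printer    | Dave    


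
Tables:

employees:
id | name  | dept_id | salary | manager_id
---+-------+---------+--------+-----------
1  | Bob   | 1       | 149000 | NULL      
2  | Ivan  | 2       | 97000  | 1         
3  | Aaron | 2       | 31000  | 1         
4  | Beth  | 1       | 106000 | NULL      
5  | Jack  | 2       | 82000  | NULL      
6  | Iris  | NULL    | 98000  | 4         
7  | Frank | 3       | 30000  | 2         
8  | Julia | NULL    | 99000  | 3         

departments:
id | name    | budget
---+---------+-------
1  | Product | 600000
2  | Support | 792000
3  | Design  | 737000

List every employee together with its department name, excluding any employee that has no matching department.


INNER JOIN keeps only employees rows whose dept_id matches an id in departments. Walk through each employee:
  - employee 1 (Bob): dept_id=1 -> matches Product
  - employee 2 (Ivan): dept_id=2 -> matches Support
  - employee 3 (Aaron): dept_id=2 -> matches Support
  - employee 4 (Beth): dept_id=1 -> matches Product
  - employee 5 (Jack): dept_id=2 -> matches Support
  - employee 6 (Iris): dept_id=NULL, no match -> dropped
  - employee 7 (Frank): dept_id=3 -> matches Design
  - employee 8 (Julia): dept_id=NULL, no match -> dropped
So 2 of 8 rows are dropped.

SQL:
SELECT a.name, b.name AS department
FROM employees a
INNER JOIN departments b ON a.dept_id = b.id

Result:
name  | department
------+-----------
Bob   | Product   
Ivan  | Support   
Aaron | Support   
Beth  | Product   
Jack  | Support   
Frank | Design    


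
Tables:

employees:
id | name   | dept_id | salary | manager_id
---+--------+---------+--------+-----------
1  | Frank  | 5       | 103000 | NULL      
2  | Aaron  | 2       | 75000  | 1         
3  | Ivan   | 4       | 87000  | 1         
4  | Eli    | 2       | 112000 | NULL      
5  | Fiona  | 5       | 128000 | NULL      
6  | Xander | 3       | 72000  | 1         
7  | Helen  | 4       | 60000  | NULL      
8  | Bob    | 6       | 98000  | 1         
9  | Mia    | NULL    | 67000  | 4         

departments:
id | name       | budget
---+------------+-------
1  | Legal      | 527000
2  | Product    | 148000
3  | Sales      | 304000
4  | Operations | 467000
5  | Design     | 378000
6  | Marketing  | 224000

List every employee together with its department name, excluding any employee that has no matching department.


INNER JOIN keeps only employees rows whose dept_id matches an id in departments. Walk through each employee:
  - employee 1 (Frank): dept_id=5 -> matches Design
  - employee 2 (Aaron): dept_id=2 -> matches Product
  - employee 3 (Ivan): dept_id=4 -> matches Operations
  - employee 4 (Eli): dept_id=2 -> matches Product
  - employee 5 (Fiona): dept_id=5 -> matches Design
  - employee 6 (Xander): dept_id=3 -> matches Sales
  - employee 7 (Helen): dept_id=4 -> matches Operations
  - employee 8 (Bob): dept_id=6 -> matches Marketing
  - employee 9 (Mia): dept_id=NULL, no match -> dropped
So 1 of 9 rows is dropped.

SQL:
SELECT a.name, b.name AS department
FROM employees a
INNER JOIN departments b ON a.dept_id = b.id

Result:
name   | department
-------+-----------
Frank  | Design    
Aaron  | Product   
Ivan   | Operations
Eli    | Product   
Fiona  | Design    
Xander | Sales     
Helen  | Operations
Bob    | Marketing 


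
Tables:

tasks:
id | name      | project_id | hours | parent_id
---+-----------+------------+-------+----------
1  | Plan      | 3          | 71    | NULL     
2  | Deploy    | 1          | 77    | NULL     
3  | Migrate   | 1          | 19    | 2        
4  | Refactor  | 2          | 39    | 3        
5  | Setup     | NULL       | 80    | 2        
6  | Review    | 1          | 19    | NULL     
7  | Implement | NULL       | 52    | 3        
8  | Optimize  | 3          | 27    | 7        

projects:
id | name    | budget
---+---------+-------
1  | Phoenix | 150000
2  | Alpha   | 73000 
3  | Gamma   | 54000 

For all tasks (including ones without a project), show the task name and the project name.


LEFT JOIN keeps every row from tasks (the left table); where project_id has no match in projects, the project columns become NULL. Walk through each task:
  - task 1 (Plan): project_id=3 -> matches Gamma
  - task 2 (Deploy): project_id=1 -> matches Phoenix
  - task 3 (Migrate): project_id=1 -> matches Phoenix
  - task 4 (Refactor): project_id=2 -> matches Alpha
  - task 5 (Setup): project_id=NULL, no match -> kept with NULL
  - task 6 (Review): project_id=1 -> matches Phoenix
  - task 7 (Implement): project_id=NULL, no match -> kept with NULL
  - task 8 (Optimize): project_id=3 -> matches Gamma
All 8 rows appear; 2 have NULL project.

SQL:
SELECT a.name, b.name AS project
FROM tasks a
LEFT JOIN projects b ON a.project_id = b.id

Result:
name      | project
----------+--------
Plan      | Gamma  
Deploy    | Phoenix
Migrate   | Phoenix
Refactor  | Alpha  
Setup     | NULL   
Review    | Phoenix
Implement | NULL   
Optimize  | Gamma  


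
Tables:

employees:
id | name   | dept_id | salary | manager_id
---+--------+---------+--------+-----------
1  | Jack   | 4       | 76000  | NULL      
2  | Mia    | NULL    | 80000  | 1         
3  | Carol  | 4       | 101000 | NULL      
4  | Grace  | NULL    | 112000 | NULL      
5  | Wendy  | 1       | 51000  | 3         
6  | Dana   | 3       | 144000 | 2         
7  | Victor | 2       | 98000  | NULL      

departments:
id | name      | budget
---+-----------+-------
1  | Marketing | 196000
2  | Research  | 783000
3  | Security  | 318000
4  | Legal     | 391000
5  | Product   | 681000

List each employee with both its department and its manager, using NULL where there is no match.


Two LEFT JOINs from the same base table employees: one to departments via dept_id, one to employees itself via manager_id. Both are LEFT so every employee is preserved.
Match against departments:
  - employee 1 (Jack): dept_id=4 -> matches Legal
  - employee 2 (Mia): dept_id=NULL, no match -> kept with NULL
  - employee 3 (Carol): dept_id=4 -> matches Legal
  - employee 4 (Grace): dept_id=NULL, no match -> kept with NULL
  - employee 5 (Wendy): dept_id=1 -> matches Marketing
  - employee 6 (Dana): dept_id=3 -> matches Security
  - employee 7 (Victor): dept_id=2 -> matches Research
Match against employees (self):
  - employee 1 (Jack): manager_id=NULL -> NULL
  - employee 2 (Mia): manager_id=1 -> Jack
  - employee 3 (Carol): manager_id=NULL -> NULL
  - employee 4 (Grace): manager_id=NULL -> NULL
  - employee 5 (Wendy): manager_id=3 -> Carol
  - employee 6 (Dana): manager_id=2 -> Mia
  - employee 7 (Victor): manager_id=NULL -> NULL

SQL:
SELECT a.name, b.name AS department, c.name AS manager
FROM employees a
LEFT JOIN departments b ON a.dept_id = b.id
LEFT JOIN employees c ON a.manager_id = c.id

Result:
name   | department | manager
-------+------------+--------
Jack   | Legal      | NULL   
Mia    | NULL       | Jack   
Carol  | Legal      | NULL   
Grace  | NULL       | NULL   
Wendy  | Marketing  | Carol  
Dana   | Security   | Mia    
Victor | Research   | NULL   


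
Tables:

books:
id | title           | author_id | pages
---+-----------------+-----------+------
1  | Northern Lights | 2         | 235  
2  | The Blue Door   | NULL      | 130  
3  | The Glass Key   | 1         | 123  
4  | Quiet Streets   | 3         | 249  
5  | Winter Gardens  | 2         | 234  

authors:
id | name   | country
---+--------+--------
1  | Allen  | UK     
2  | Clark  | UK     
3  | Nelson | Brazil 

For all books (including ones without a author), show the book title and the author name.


LEFT JOIN keeps every row from books (the left table); where author_id has no match in authors, the author columns become NULL. Walk through each book:
  - book 1 (Northern Lights): author_id=2 -> matches Clark
  - book 2 (The Blue Door): author_id=NULL, no match -> kept with NULL
  - book 3 (The Glass Key): author_id=1 -> matches Allen
  - book 4 (Quiet Streets): author_id=3 -> matches Nelson
  - book 5 (Winter Gardens): author_id=2 -> matches Clark
All 5 rows appear; 1 has NULL author.

SQL:
SELECT a.title, b.name AS author
FROM books a
LEFT JOIN authors b ON a.author_id = b.id

Result:
title           | author
----------------+-------
Northern Lights | Clark 
The Blue Door   | NULL  
The Glass Key   | Allen 
Quiet Streets   | Nelson
Winter Gardens  | Clark 
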